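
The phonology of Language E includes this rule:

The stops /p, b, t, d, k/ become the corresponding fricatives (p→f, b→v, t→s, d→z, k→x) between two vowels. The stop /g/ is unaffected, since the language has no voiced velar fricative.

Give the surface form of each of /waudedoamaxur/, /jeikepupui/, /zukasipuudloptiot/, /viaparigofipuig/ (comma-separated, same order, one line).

/waudedoamaxur/: /d/ is a stop between vowels /u/ and /e/, so it spirantizes to the fricative [z]. /d/ is a stop between vowels /e/ and /o/, so it spirantizes to the fricative [z]. → [wauzezoamaxur].
/jeikepupui/: /k/ is a stop between vowels /i/ and /e/, so it spirantizes to the fricative [x]. /p/ is a stop between vowels /e/ and /u/, so it spirantizes to the fricative [f]. /p/ is a stop between vowels /u/ and /u/, so it spirantizes to the fricative [f]. → [jeixefufui].
/zukasipuudloptiot/: /k/ is a stop between vowels /u/ and /a/, so it spirantizes to the fricative [x]. /p/ is a stop between vowels /i/ and /u/, so it spirantizes to the fricative [f]. → [zuxasifuudloptiot].
/viaparigofipuig/: /p/ is a stop between vowels /a/ and /a/, so it spirantizes to the fricative [f]. /p/ is a stop between vowels /i/ and /u/, so it spirantizes to the fricative [f]. → [viafarigofifuig].

wauzezoamaxur, jeixefufui, zuxasifuudloptiot, viafarigofifuig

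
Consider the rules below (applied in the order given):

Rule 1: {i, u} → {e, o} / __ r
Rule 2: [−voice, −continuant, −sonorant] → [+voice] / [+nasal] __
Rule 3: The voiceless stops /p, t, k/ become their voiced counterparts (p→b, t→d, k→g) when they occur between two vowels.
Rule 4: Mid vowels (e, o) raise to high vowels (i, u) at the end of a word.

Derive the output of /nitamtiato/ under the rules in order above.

nidamdiadu

Rule 1 (pre-rhotic lowering): no segment meets the environment; /nitamtiato/ is unchanged.
Rule 2 (post-nasal voicing): /t/ is a voiceless stop immediately after the nasal /m/, so it voices to [d]. /nitamtiato/ → nitamdiato.
Rule 3 (intervocalic voicing): /t/ is a voiceless stop between vowels /i/ and /a/, so it voices to [d]. /t/ is a voiceless stop between vowels /a/ and /o/, so it voices to [d]. /nitamdiato/ → nidamdiado.
Rule 4 (final vowel raising): /o/ is a mid vowel in word-final position, so it raises to [u]. /nidamdiado/ → nidamdiadu.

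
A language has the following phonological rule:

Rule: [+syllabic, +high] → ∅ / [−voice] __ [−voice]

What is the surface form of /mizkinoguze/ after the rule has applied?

No segment of /mizkinoguze/ meets the structural description of the rule, so the form surfaces unchanged.

mizkinoguze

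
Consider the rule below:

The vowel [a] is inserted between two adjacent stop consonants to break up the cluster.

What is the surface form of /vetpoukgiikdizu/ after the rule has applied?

vetapoukagiikadizu

/t/ and /p/ form a stop–stop cluster, so [a] is inserted between them.
/k/ and /g/ form a stop–stop cluster, so [a] is inserted between them.
/k/ and /d/ form a stop–stop cluster, so [a] is inserted between them.
Surface form: [vetapoukagiikadizu].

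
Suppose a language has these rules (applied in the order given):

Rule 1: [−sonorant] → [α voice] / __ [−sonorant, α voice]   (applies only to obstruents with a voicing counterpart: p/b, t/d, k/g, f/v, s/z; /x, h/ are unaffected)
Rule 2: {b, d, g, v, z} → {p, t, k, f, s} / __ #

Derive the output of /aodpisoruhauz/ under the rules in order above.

aotpisoruhaus

Rule 1 (regressive voicing assimilation): /d/ precedes the voiceless obstruent /p/, so it devoices to [t] by assimilation. /aodpisoruhauz/ → aotpisoruhauz.
Rule 2 (final devoicing): /z/ is a voiced obstruent in word-final position, so it devoices to [s]. /aotpisoruhauz/ → aotpisoruhaus.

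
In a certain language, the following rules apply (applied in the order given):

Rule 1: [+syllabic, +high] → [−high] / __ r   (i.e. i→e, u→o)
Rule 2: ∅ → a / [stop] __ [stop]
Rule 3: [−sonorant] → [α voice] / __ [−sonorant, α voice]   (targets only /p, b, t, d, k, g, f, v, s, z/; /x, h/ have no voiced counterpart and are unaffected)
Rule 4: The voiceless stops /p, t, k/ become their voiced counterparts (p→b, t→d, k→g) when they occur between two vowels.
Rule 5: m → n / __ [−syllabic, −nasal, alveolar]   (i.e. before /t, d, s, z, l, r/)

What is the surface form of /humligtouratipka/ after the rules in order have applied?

Rule 1 (pre-rhotic lowering): /u/ is a high vowel immediately before /r/, so it lowers to [o]. /humligtouratipka/ → humligtooratipka.
Rule 2 (stop-cluster a-epenthesis): /g/ and /t/ form a stop–stop cluster, so [a] is inserted between them. /p/ and /k/ form a stop–stop cluster, so [a] is inserted between them. /humligtooratipka/ → humligatooratipaka.
Rule 3 (regressive voicing assimilation): no segment meets the environment; /humligatooratipaka/ is unchanged.
Rule 4 (intervocalic voicing): /t/ is a voiceless stop between vowels /a/ and /o/, so it voices to [d]. /t/ is a voiceless stop between vowels /a/ and /i/, so it voices to [d]. /p/ is a voiceless stop between vowels /i/ and /a/, so it voices to [b]. /k/ is a voiceless stop between vowels /a/ and /a/, so it voices to [g]. /humligatooratipaka/ → humligadooradibaga.
Rule 5 (nasal place assimilation): /m/ precedes the alveolar consonant /l/, so it assimilates in place to [n]. /humligadooradibaga/ → hunligadooradibaga.

hunligadooradibaga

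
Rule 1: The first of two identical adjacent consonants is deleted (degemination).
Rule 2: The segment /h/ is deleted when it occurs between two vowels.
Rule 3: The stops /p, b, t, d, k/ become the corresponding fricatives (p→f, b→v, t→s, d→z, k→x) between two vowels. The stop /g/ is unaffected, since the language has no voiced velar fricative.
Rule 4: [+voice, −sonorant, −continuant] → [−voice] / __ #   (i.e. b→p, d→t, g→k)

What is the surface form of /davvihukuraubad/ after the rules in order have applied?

daviuxurauvat

Rule 1 (degemination): /vv/ is a geminate; the first /v/ deletes. /davvihukuraubad/ → davihukuraubad.
Rule 2 (intervocalic h-deletion): /h/ occurs between vowels /i/ and /u/, so it deletes. /davihukuraubad/ → daviukuraubad.
Rule 3 (intervocalic spirantization): /k/ is a stop between vowels /u/ and /u/, so it spirantizes to the fricative [x]. /b/ is a stop between vowels /u/ and /a/, so it spirantizes to the fricative [v]. /daviukuraubad/ → daviuxurauvad.
Rule 4 (final devoicing): /d/ is a voiced stop in word-final position, so it devoices to [t]. /daviuxurauvad/ → daviuxurauvat.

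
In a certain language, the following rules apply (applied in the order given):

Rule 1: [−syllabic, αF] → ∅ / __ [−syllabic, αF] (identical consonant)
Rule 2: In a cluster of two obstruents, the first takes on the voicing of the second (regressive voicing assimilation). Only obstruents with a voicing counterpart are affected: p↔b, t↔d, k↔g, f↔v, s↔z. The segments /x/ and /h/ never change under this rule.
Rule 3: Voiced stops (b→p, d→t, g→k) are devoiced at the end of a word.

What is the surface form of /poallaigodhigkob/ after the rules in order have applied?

Rule 1 (degemination): /ll/ is a geminate; the first /l/ deletes. /poallaigodhigkob/ → poalaigodhigkob.
Rule 2 (regressive voicing assimilation): /d/ precedes the voiceless obstruent /h/, so it devoices to [t] by assimilation. /g/ precedes the voiceless obstruent /k/, so it devoices to [k] by assimilation. /poalaigodhigkob/ → poalaigothikkob.
Rule 3 (final devoicing): /b/ is a voiced stop in word-final position, so it devoices to [p]. /poalaigothikkob/ → poalaigothikkop.

poalaigothikkop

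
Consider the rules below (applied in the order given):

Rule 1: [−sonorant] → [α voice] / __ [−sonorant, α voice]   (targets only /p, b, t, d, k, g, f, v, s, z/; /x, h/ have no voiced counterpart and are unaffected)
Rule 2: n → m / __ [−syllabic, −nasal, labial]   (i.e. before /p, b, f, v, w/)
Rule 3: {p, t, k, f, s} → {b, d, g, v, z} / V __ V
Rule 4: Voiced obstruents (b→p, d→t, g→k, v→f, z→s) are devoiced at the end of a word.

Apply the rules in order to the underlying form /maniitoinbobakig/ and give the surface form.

Rule 1 (regressive voicing assimilation): no segment meets the environment; /maniitoinbobakig/ is unchanged.
Rule 2 (nasal place assimilation): /n/ precedes the labial consonant /b/, so it assimilates in place to [m]. /maniitoinbobakig/ → maniitoimbobakig.
Rule 3 (intervocalic voicing): /t/ is a voiceless obstruent between vowels /i/ and /o/, so it voices to [d]. /k/ is a voiceless obstruent between vowels /a/ and /i/, so it voices to [g]. /maniitoimbobakig/ → maniidoimbobagig.
Rule 4 (final devoicing): /g/ is a voiced obstruent in word-final position, so it devoices to [k]. /maniidoimbobagig/ → maniidoimbobagik.

maniidoimbobagik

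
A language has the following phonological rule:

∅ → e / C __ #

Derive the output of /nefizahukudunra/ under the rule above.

No segment of /nefizahukudunra/ meets the structural description of the rule, so the form surfaces unchanged.

nefizahukudunra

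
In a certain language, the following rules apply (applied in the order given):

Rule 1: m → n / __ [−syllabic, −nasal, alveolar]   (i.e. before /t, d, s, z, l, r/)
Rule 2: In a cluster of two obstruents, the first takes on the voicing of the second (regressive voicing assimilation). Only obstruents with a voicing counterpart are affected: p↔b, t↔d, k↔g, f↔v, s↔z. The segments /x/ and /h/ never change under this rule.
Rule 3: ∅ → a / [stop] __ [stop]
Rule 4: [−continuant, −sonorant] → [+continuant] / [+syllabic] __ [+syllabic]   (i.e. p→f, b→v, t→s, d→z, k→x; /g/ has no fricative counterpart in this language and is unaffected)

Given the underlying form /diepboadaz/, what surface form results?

Rule 1 (nasal place assimilation): no segment meets the environment; /diepboadaz/ is unchanged.
Rule 2 (regressive voicing assimilation): /p/ precedes the voiced obstruent /b/, so it voices to [b] by assimilation. /diepboadaz/ → diebboadaz.
Rule 3 (stop-cluster a-epenthesis): /b/ and /b/ form a stop–stop cluster, so [a] is inserted between them. /diebboadaz/ → diebaboadaz.
Rule 4 (intervocalic spirantization): /b/ is a stop between vowels /e/ and /a/, so it spirantizes to the fricative [v]. /b/ is a stop between vowels /a/ and /o/, so it spirantizes to the fricative [v]. /d/ is a stop between vowels /a/ and /a/, so it spirantizes to the fricative [z]. /diebaboadaz/ → dievavoazaz.

dievavoazaz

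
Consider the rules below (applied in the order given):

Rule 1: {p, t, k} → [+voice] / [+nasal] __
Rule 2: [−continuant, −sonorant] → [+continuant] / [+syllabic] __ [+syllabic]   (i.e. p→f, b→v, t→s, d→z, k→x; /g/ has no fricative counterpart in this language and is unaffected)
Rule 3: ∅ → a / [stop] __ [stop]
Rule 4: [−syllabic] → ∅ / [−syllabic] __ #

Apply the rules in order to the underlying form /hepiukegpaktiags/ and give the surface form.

Rule 1 (post-nasal voicing): no segment meets the environment; /hepiukegpaktiags/ is unchanged.
Rule 2 (intervocalic spirantization): /p/ is a stop between vowels /e/ and /i/, so it spirantizes to the fricative [f]. /k/ is a stop between vowels /u/ and /e/, so it spirantizes to the fricative [x]. /hepiukegpaktiags/ → hefiuxegpaktiags.
Rule 3 (stop-cluster a-epenthesis): /g/ and /p/ form a stop–stop cluster, so [a] is inserted between them. /k/ and /t/ form a stop–stop cluster, so [a] is inserted between them. /hefiuxegpaktiags/ → hefiuxegapakatiags.
Rule 4 (final cluster simplification): /s/ is the second consonant of a word-final cluster /gs/, so it deletes. /hefiuxegapakatiags/ → hefiuxegapakatiag.

hefiuxegapakatiag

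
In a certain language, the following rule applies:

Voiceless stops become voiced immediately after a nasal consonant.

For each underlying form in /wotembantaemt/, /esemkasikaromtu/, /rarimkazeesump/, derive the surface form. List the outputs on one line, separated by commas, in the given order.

wotembandaemd, esemgasikaromdu, rarimgazeesumb

/wotembantaemt/: /t/ is a voiceless stop immediately after the nasal /n/, so it voices to [d]. /t/ is a voiceless stop immediately after the nasal /m/, so it voices to [d]. → [wotembandaemd].
/esemkasikaromtu/: /k/ is a voiceless stop immediately after the nasal /m/, so it voices to [g]. /t/ is a voiceless stop immediately after the nasal /m/, so it voices to [d]. → [esemgasikaromdu].
/rarimkazeesump/: /k/ is a voiceless stop immediately after the nasal /m/, so it voices to [g]. /p/ is a voiceless stop immediately after the nasal /m/, so it voices to [b]. → [rarimgazeesumb].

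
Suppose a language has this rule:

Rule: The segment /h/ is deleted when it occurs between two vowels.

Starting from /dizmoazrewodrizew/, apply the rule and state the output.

No segment of /dizmoazrewodrizew/ meets the structural description of the rule, so the form surfaces unchanged.

dizmoazrewodrizew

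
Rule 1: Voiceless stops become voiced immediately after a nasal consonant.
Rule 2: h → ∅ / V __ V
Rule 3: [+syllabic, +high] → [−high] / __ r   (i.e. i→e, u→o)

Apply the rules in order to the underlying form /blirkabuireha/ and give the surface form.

Rule 1 (post-nasal voicing): no segment meets the environment; /blirkabuireha/ is unchanged.
Rule 2 (intervocalic h-deletion): /h/ occurs between vowels /e/ and /a/, so it deletes. /blirkabuireha/ → blirkabuirea.
Rule 3 (pre-rhotic lowering): /i/ is a high vowel immediately before /r/, so it lowers to [e]. /i/ is a high vowel immediately before /r/, so it lowers to [e]. /blirkabuirea/ → blerkabuerea.

blerkabuerea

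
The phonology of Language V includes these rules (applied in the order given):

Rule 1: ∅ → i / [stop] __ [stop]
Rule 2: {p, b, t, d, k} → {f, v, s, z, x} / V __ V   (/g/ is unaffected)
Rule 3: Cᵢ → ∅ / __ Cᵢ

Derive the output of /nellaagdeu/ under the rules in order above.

Rule 1 (stop-cluster i-epenthesis): /g/ and /d/ form a stop–stop cluster, so [i] is inserted between them. /nellaagdeu/ → nellaagideu.
Rule 2 (intervocalic spirantization): /d/ is a stop between vowels /i/ and /e/, so it spirantizes to the fricative [z]. /nellaagideu/ → nellaagizeu.
Rule 3 (degemination): /ll/ is a geminate; the first /l/ deletes. /nellaagizeu/ → nelaagizeu.

nelaagizeu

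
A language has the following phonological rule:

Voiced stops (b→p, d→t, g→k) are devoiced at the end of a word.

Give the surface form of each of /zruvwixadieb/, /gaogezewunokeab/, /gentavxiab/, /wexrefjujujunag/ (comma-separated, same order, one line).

zruvwixadiep, gaogezewunokeap, gentavxiap, wexrefjujujunak

/zruvwixadieb/: /b/ is a voiced stop in word-final position, so it devoices to [p]. → [zruvwixadiep].
/gaogezewunokeab/: /b/ is a voiced stop in word-final position, so it devoices to [p]. → [gaogezewunokeap].
/gentavxiab/: /b/ is a voiced stop in word-final position, so it devoices to [p]. → [gentavxiap].
/wexrefjujujunag/: /g/ is a voiced stop in word-final position, so it devoices to [k]. → [wexrefjujujunak].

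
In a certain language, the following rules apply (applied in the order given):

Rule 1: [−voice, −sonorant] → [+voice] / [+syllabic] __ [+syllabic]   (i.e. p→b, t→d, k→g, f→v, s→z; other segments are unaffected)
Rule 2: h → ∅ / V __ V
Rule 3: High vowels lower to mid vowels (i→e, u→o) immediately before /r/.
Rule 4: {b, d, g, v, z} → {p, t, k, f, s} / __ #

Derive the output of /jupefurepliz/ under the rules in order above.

Rule 1 (intervocalic voicing): /p/ is a voiceless obstruent between vowels /u/ and /e/, so it voices to [b]. /f/ is a voiceless obstruent between vowels /e/ and /u/, so it voices to [v]. /jupefurepliz/ → jubevurepliz.
Rule 2 (intervocalic h-deletion): no segment meets the environment; /jubevurepliz/ is unchanged.
Rule 3 (pre-rhotic lowering): /u/ is a high vowel immediately before /r/, so it lowers to [o]. /jubevurepliz/ → jubevorepliz.
Rule 4 (final devoicing): /z/ is a voiced obstruent in word-final position, so it devoices to [s]. /jubevorepliz/ → jubevoreplis.

jubevoreplis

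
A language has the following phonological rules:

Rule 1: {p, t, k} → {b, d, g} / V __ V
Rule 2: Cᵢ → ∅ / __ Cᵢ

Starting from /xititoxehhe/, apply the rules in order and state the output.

xididoxehe

Rule 1 (intervocalic voicing): /t/ is a voiceless stop between vowels /i/ and /i/, so it voices to [d]. /t/ is a voiceless stop between vowels /i/ and /o/, so it voices to [d]. /xititoxehhe/ → xididoxehhe.
Rule 2 (degemination): /hh/ is a geminate; the first /h/ deletes. /xididoxehhe/ → xididoxehe.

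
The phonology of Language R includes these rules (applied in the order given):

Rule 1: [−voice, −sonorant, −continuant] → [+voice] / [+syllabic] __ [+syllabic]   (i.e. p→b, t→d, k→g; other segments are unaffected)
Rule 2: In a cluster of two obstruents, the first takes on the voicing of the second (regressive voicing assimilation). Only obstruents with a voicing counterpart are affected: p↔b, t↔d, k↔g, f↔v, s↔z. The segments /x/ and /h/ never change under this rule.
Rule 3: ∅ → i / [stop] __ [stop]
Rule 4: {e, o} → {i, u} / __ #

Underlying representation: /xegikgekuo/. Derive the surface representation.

Rule 1 (intervocalic voicing): /k/ is a voiceless stop between vowels /e/ and /u/, so it voices to [g]. /xegikgekuo/ → xegikgeguo.
Rule 2 (regressive voicing assimilation): /k/ precedes the voiced obstruent /g/, so it voices to [g] by assimilation. /xegikgeguo/ → xegiggeguo.
Rule 3 (stop-cluster i-epenthesis): /g/ and /g/ form a stop–stop cluster, so [i] is inserted between them. /xegiggeguo/ → xegigigeguo.
Rule 4 (final vowel raising): /o/ is a mid vowel in word-final position, so it raises to [u]. /xegigigeguo/ → xegigigeguu.

xegigigeguu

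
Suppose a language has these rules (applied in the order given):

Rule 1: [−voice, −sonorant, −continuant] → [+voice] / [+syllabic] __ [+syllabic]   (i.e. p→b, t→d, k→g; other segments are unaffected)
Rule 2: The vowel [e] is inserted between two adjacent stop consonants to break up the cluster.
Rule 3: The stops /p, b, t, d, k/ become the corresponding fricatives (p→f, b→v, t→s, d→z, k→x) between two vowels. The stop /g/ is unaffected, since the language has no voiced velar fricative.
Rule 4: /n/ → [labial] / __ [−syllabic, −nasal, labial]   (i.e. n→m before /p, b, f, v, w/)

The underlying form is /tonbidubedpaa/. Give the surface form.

tombizuvezefaa

Rule 1 (intervocalic voicing): no segment meets the environment; /tonbidubedpaa/ is unchanged.
Rule 2 (stop-cluster e-epenthesis): /d/ and /p/ form a stop–stop cluster, so [e] is inserted between them. /tonbidubedpaa/ → tonbidubedepaa.
Rule 3 (intervocalic spirantization): /d/ is a stop between vowels /i/ and /u/, so it spirantizes to the fricative [z]. /b/ is a stop between vowels /u/ and /e/, so it spirantizes to the fricative [v]. /d/ is a stop between vowels /e/ and /e/, so it spirantizes to the fricative [z]. /p/ is a stop between vowels /e/ and /a/, so it spirantizes to the fricative [f]. /tonbidubedepaa/ → tonbizuvezefaa.
Rule 4 (nasal place assimilation): /n/ precedes the labial consonant /b/, so it assimilates in place to [m]. /tonbizuvezefaa/ → tombizuvezefaa.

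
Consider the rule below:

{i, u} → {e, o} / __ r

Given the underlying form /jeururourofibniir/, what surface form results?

Scanning /jeururourofibniir/: /u/ is a high vowel immediately before /r/, so it lowers to [o]; /u/ is a high vowel immediately before /r/, so it lowers to [o]; /u/ is a high vowel immediately before /r/, so it lowers to [o]; /i/ at position 12 is not in the conditioning environment; /i/ at position 15 is not in the conditioning environment; /i/ is a high vowel immediately before /r/, so it lowers to [e].
Result: [jeororoorofibnier].

jeororoorofibnier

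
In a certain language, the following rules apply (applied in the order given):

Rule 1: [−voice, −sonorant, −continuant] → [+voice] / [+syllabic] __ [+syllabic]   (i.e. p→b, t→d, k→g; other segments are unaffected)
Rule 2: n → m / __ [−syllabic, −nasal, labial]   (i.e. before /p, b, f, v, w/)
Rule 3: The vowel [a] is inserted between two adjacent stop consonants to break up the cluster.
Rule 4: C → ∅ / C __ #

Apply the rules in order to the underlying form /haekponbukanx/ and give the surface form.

Rule 1 (intervocalic voicing): /k/ is a voiceless stop between vowels /u/ and /a/, so it voices to [g]. /haekponbukanx/ → haekponbuganx.
Rule 2 (nasal place assimilation): /n/ precedes the labial consonant /b/, so it assimilates in place to [m]. /haekponbuganx/ → haekpombuganx.
Rule 3 (stop-cluster a-epenthesis): /k/ and /p/ form a stop–stop cluster, so [a] is inserted between them. /haekpombuganx/ → haekapombuganx.
Rule 4 (final cluster simplification): /x/ is the second consonant of a word-final cluster /nx/, so it deletes. /haekapombuganx/ → haekapombugan.

haekapombugan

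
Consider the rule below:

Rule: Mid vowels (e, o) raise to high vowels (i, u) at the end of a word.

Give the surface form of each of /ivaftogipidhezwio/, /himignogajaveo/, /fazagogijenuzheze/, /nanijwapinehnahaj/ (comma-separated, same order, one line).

ivaftogipidhezwiu, himignogajaveu, fazagogijenuzhezi, nanijwapinehnahaj

/ivaftogipidhezwio/: /o/ is a mid vowel in word-final position, so it raises to [u]. → [ivaftogipidhezwiu].
/himignogajaveo/: /o/ is a mid vowel in word-final position, so it raises to [u]. → [himignogajaveu].
/fazagogijenuzheze/: /e/ is a mid vowel in word-final position, so it raises to [i]. → [fazagogijenuzhezi].
/nanijwapinehnahaj/: the rule's environment is not met; surfaces unchanged as [nanijwapinehnahaj].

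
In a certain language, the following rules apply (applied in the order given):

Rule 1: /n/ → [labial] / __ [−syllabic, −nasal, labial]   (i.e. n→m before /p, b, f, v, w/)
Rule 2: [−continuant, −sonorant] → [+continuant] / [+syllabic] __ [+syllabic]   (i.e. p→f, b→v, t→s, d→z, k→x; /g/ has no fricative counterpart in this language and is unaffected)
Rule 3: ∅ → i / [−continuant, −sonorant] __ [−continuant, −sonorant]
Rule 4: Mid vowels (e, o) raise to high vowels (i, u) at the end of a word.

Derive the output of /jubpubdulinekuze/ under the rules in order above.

Rule 1 (nasal place assimilation): no segment meets the environment; /jubpubdulinekuze/ is unchanged.
Rule 2 (intervocalic spirantization): /k/ is a stop between vowels /e/ and /u/, so it spirantizes to the fricative [x]. /jubpubdulinekuze/ → jubpubdulinexuze.
Rule 3 (stop-cluster i-epenthesis): /b/ and /p/ form a stop–stop cluster, so [i] is inserted between them. /b/ and /d/ form a stop–stop cluster, so [i] is inserted between them. /jubpubdulinexuze/ → jubipubidulinexuze.
Rule 4 (final vowel raising): /e/ is a mid vowel in word-final position, so it raises to [i]. /jubipubidulinexuze/ → jubipubidulinexuzi.

jubipubidulinexuzi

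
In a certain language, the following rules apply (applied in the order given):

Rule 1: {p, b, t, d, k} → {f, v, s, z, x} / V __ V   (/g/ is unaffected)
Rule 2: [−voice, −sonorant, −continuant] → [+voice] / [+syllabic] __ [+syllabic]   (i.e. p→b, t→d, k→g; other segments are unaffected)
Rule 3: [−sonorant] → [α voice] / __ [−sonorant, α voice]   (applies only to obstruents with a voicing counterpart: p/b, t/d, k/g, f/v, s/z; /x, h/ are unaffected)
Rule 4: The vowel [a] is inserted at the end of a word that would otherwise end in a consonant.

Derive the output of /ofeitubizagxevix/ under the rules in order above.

Rule 1 (intervocalic spirantization): /t/ is a stop between vowels /i/ and /u/, so it spirantizes to the fricative [s]. /b/ is a stop between vowels /u/ and /i/, so it spirantizes to the fricative [v]. /ofeitubizagxevix/ → ofeisuvizagxevix.
Rule 2 (intervocalic voicing): no segment meets the environment; /ofeisuvizagxevix/ is unchanged.
Rule 3 (regressive voicing assimilation): /g/ precedes the voiceless obstruent /x/, so it devoices to [k] by assimilation. /ofeisuvizagxevix/ → ofeisuvizakxevix.
Rule 4 (final a-epenthesis): the form ends in the consonant /x/, so [a] is inserted word-finally. /ofeisuvizakxevix/ → ofeisuvizakxevixa.

ofeisuvizakxevixa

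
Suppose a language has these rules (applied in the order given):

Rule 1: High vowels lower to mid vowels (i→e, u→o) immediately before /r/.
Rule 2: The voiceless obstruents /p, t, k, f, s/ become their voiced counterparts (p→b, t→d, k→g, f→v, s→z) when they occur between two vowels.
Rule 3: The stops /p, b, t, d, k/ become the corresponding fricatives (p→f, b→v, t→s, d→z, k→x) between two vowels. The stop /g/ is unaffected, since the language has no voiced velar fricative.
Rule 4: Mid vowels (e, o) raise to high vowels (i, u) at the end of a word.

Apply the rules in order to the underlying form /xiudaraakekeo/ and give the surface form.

xiuzaraagegeu

Rule 1 (pre-rhotic lowering): no segment meets the environment; /xiudaraakekeo/ is unchanged.
Rule 2 (intervocalic voicing): /k/ is a voiceless obstruent between vowels /a/ and /e/, so it voices to [g]. /k/ is a voiceless obstruent between vowels /e/ and /e/, so it voices to [g]. /xiudaraakekeo/ → xiudaraagegeo.
Rule 3 (intervocalic spirantization): /d/ is a stop between vowels /u/ and /a/, so it spirantizes to the fricative [z]. /xiudaraagegeo/ → xiuzaraagegeo.
Rule 4 (final vowel raising): /o/ is a mid vowel in word-final position, so it raises to [u]. /xiuzaraagegeo/ → xiuzaraagegeu.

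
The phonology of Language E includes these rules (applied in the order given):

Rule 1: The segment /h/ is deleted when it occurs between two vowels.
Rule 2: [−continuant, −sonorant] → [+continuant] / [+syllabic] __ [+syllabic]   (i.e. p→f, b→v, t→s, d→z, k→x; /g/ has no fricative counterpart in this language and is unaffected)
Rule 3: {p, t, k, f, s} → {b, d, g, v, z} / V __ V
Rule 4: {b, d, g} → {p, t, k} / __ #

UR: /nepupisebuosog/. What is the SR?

nevuvizevuozok

Rule 1 (intervocalic h-deletion): no segment meets the environment; /nepupisebuosog/ is unchanged.
Rule 2 (intervocalic spirantization): /p/ is a stop between vowels /e/ and /u/, so it spirantizes to the fricative [f]. /p/ is a stop between vowels /u/ and /i/, so it spirantizes to the fricative [f]. /b/ is a stop between vowels /e/ and /u/, so it spirantizes to the fricative [v]. /nepupisebuosog/ → nefufisevuosog.
Rule 3 (intervocalic voicing): /f/ is a voiceless obstruent between vowels /e/ and /u/, so it voices to [v]. /f/ is a voiceless obstruent between vowels /u/ and /i/, so it voices to [v]. /s/ is a voiceless obstruent between vowels /i/ and /e/, so it voices to [z]. /s/ is a voiceless obstruent between vowels /o/ and /o/, so it voices to [z]. /nefufisevuosog/ → nevuvizevuozog.
Rule 4 (final devoicing): /g/ is a voiced stop in word-final position, so it devoices to [k]. /nevuvizevuozog/ → nevuvizevuozok.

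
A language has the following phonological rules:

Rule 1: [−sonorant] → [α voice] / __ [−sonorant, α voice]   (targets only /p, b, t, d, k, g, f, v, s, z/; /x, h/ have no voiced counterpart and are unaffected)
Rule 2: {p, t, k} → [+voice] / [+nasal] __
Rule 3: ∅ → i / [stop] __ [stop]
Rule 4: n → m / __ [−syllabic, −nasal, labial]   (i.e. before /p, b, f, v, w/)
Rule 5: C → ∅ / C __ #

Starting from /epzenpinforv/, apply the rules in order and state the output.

Rule 1 (regressive voicing assimilation): /p/ precedes the voiced obstruent /z/, so it voices to [b] by assimilation. /epzenpinforv/ → ebzenpinforv.
Rule 2 (post-nasal voicing): /p/ is a voiceless stop immediately after the nasal /n/, so it voices to [b]. /ebzenpinforv/ → ebzenbinforv.
Rule 3 (stop-cluster i-epenthesis): no segment meets the environment; /ebzenbinforv/ is unchanged.
Rule 4 (nasal place assimilation): /n/ precedes the labial consonant /b/, so it assimilates in place to [m]. /n/ precedes the labial consonant /f/, so it assimilates in place to [m]. /ebzenbinforv/ → ebzembimforv.
Rule 5 (final cluster simplification): /v/ is the second consonant of a word-final cluster /rv/, so it deletes. /ebzembimforv/ → ebzembimfor.

ebzembimfor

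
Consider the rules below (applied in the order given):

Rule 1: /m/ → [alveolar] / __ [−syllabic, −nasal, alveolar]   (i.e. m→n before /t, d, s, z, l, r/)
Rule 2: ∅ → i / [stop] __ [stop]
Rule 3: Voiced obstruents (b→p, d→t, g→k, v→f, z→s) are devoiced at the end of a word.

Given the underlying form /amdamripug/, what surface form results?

Rule 1 (nasal place assimilation): /m/ precedes the alveolar consonant /d/, so it assimilates in place to [n]. /m/ precedes the alveolar consonant /r/, so it assimilates in place to [n]. /amdamripug/ → andanripug.
Rule 2 (stop-cluster i-epenthesis): no segment meets the environment; /andanripug/ is unchanged.
Rule 3 (final devoicing): /g/ is a voiced obstruent in word-final position, so it devoices to [k]. /andanripug/ → andanripuk.

andanripuk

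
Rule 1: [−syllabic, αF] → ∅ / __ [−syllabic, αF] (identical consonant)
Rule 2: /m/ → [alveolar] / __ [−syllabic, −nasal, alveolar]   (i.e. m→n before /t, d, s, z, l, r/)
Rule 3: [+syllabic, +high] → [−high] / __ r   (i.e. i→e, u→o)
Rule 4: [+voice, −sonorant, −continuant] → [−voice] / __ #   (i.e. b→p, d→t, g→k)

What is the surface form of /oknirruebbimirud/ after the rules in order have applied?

Rule 1 (degemination): /rr/ is a geminate; the first /r/ deletes. /bb/ is a geminate; the first /b/ deletes. /oknirruebbimirud/ → okniruebimirud.
Rule 2 (nasal place assimilation): no segment meets the environment; /okniruebimirud/ is unchanged.
Rule 3 (pre-rhotic lowering): /i/ is a high vowel immediately before /r/, so it lowers to [e]. /i/ is a high vowel immediately before /r/, so it lowers to [e]. /okniruebimirud/ → okneruebimerud.
Rule 4 (final devoicing): /d/ is a voiced stop in word-final position, so it devoices to [t]. /okneruebimerud/ → okneruebimerut.

okneruebimerut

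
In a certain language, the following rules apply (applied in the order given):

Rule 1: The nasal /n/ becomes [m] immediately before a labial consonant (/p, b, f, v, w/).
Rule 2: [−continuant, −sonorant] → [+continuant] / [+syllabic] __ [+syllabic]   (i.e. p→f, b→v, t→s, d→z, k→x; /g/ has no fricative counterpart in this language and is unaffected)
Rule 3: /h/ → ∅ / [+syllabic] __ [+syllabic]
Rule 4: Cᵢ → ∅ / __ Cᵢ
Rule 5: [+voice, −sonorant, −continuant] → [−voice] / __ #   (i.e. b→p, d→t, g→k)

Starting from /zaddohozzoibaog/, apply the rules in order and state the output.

Rule 1 (nasal place assimilation): no segment meets the environment; /zaddohozzoibaog/ is unchanged.
Rule 2 (intervocalic spirantization): /b/ is a stop between vowels /i/ and /a/, so it spirantizes to the fricative [v]. /zaddohozzoibaog/ → zaddohozzoivaog.
Rule 3 (intervocalic h-deletion): /h/ occurs between vowels /o/ and /o/, so it deletes. /zaddohozzoivaog/ → zaddoozzoivaog.
Rule 4 (degemination): /dd/ is a geminate; the first /d/ deletes. /zz/ is a geminate; the first /z/ deletes. /zaddoozzoivaog/ → zadoozoivaog.
Rule 5 (final devoicing): /g/ is a voiced stop in word-final position, so it devoices to [k]. /zadoozoivaog/ → zadoozoivaok.

zadoozoivaok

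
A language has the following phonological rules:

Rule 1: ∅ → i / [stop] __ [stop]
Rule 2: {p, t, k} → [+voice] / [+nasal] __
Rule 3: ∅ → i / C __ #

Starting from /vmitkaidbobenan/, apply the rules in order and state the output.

vmitikaidibobenani

Rule 1 (stop-cluster i-epenthesis): /t/ and /k/ form a stop–stop cluster, so [i] is inserted between them. /d/ and /b/ form a stop–stop cluster, so [i] is inserted between them. /vmitkaidbobenan/ → vmitikaidibobenan.
Rule 2 (post-nasal voicing): no segment meets the environment; /vmitikaidibobenan/ is unchanged.
Rule 3 (final i-epenthesis): the form ends in the consonant /n/, so [i] is inserted word-finally. /vmitikaidibobenan/ → vmitikaidibobenani.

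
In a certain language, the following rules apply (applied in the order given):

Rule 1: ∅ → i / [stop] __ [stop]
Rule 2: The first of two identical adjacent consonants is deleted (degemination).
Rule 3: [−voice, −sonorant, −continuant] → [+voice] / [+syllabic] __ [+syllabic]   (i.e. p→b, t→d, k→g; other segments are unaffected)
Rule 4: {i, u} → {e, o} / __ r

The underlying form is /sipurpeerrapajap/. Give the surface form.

siborpeerabajap

Rule 1 (stop-cluster i-epenthesis): no segment meets the environment; /sipurpeerrapajap/ is unchanged.
Rule 2 (degemination): /rr/ is a geminate; the first /r/ deletes. /sipurpeerrapajap/ → sipurpeerapajap.
Rule 3 (intervocalic voicing): /p/ is a voiceless stop between vowels /i/ and /u/, so it voices to [b]. /p/ is a voiceless stop between vowels /a/ and /a/, so it voices to [b]. /sipurpeerapajap/ → siburpeerabajap.
Rule 4 (pre-rhotic lowering): /u/ is a high vowel immediately before /r/, so it lowers to [o]. /siburpeerabajap/ → siborpeerabajap.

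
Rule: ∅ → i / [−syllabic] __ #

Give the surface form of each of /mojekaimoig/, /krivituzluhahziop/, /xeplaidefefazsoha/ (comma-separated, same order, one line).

mojekaimoigi, krivituzluhahziopi, xeplaidefefazsoha

/mojekaimoig/: the form ends in the consonant /g/, so [i] is inserted word-finally. → [mojekaimoigi].
/krivituzluhahziop/: the form ends in the consonant /p/, so [i] is inserted word-finally. → [krivituzluhahziopi].
/xeplaidefefazsoha/: the rule's environment is not met; surfaces unchanged as [xeplaidefefazsoha].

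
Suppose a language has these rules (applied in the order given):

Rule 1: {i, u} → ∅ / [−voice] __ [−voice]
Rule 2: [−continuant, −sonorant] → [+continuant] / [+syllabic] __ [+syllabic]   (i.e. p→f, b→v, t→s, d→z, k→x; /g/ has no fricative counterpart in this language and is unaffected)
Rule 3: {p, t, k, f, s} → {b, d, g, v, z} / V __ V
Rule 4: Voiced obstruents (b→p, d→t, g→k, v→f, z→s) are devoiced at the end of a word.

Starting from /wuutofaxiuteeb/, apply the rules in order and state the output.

wuuzovaxiuzeep

Rule 1 (high vowel syncope): no segment meets the environment; /wuutofaxiuteeb/ is unchanged.
Rule 2 (intervocalic spirantization): /t/ is a stop between vowels /u/ and /o/, so it spirantizes to the fricative [s]. /t/ is a stop between vowels /u/ and /e/, so it spirantizes to the fricative [s]. /wuutofaxiuteeb/ → wuusofaxiuseeb.
Rule 3 (intervocalic voicing): /s/ is a voiceless obstruent between vowels /u/ and /o/, so it voices to [z]. /f/ is a voiceless obstruent between vowels /o/ and /a/, so it voices to [v]. /s/ is a voiceless obstruent between vowels /u/ and /e/, so it voices to [z]. /wuusofaxiuseeb/ → wuuzovaxiuzeeb.
Rule 4 (final devoicing): /b/ is a voiced obstruent in word-final position, so it devoices to [p]. /wuuzovaxiuzeeb/ → wuuzovaxiuzeep.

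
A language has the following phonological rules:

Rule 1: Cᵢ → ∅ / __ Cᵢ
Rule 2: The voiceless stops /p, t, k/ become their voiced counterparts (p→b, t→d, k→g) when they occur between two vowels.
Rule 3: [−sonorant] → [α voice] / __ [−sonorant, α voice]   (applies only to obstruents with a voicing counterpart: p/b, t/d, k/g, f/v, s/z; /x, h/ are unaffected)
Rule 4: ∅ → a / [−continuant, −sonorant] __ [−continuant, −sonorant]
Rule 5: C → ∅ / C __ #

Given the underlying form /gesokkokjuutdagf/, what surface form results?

Rule 1 (degemination): /kk/ is a geminate; the first /k/ deletes. /gesokkokjuutdagf/ → gesokokjuutdagf.
Rule 2 (intervocalic voicing): /k/ is a voiceless stop between vowels /o/ and /o/, so it voices to [g]. /gesokokjuutdagf/ → gesogokjuutdagf.
Rule 3 (regressive voicing assimilation): /t/ precedes the voiced obstruent /d/, so it voices to [d] by assimilation. /g/ precedes the voiceless obstruent /f/, so it devoices to [k] by assimilation. /gesogokjuutdagf/ → gesogokjuuddakf.
Rule 4 (stop-cluster a-epenthesis): /d/ and /d/ form a stop–stop cluster, so [a] is inserted between them. /gesogokjuuddakf/ → gesogokjuudadakf.
Rule 5 (final cluster simplification): /f/ is the second consonant of a word-final cluster /kf/, so it deletes. /gesogokjuudadakf/ → gesogokjuudadak.

gesogokjuudadak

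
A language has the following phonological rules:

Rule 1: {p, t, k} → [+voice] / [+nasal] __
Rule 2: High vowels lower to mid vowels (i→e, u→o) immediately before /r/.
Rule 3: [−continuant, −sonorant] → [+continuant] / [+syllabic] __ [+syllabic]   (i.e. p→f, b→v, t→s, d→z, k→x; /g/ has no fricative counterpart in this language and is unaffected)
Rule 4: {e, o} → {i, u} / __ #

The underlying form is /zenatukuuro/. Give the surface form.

Rule 1 (post-nasal voicing): no segment meets the environment; /zenatukuuro/ is unchanged.
Rule 2 (pre-rhotic lowering): /u/ is a high vowel immediately before /r/, so it lowers to [o]. /zenatukuuro/ → zenatukuoro.
Rule 3 (intervocalic spirantization): /t/ is a stop between vowels /a/ and /u/, so it spirantizes to the fricative [s]. /k/ is a stop between vowels /u/ and /u/, so it spirantizes to the fricative [x]. /zenatukuoro/ → zenasuxuoro.
Rule 4 (final vowel raising): /o/ is a mid vowel in word-final position, so it raises to [u]. /zenasuxuoro/ → zenasuxuoru.

zenasuxuoru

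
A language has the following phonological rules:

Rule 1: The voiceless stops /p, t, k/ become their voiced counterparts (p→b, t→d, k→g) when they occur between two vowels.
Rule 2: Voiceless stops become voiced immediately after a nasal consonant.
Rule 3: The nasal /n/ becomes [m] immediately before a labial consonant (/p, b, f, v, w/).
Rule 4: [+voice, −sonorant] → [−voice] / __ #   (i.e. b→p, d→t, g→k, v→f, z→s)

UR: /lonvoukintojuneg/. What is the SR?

Rule 1 (intervocalic voicing): /k/ is a voiceless stop between vowels /u/ and /i/, so it voices to [g]. /lonvoukintojuneg/ → lonvougintojuneg.
Rule 2 (post-nasal voicing): /t/ is a voiceless stop immediately after the nasal /n/, so it voices to [d]. /lonvougintojuneg/ → lonvougindojuneg.
Rule 3 (nasal place assimilation): /n/ precedes the labial consonant /v/, so it assimilates in place to [m]. /lonvougindojuneg/ → lomvougindojuneg.
Rule 4 (final devoicing): /g/ is a voiced obstruent in word-final position, so it devoices to [k]. /lomvougindojuneg/ → lomvougindojunek.

lomvougindojunek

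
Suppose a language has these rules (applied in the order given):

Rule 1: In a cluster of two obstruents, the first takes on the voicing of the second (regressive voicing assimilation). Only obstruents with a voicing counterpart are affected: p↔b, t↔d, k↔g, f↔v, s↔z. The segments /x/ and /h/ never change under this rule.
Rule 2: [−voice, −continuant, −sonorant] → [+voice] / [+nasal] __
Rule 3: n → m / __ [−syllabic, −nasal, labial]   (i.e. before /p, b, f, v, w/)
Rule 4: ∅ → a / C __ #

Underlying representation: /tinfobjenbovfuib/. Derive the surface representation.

Rule 1 (regressive voicing assimilation): /v/ precedes the voiceless obstruent /f/, so it devoices to [f] by assimilation. /tinfobjenbovfuib/ → tinfobjenboffuib.
Rule 2 (post-nasal voicing): no segment meets the environment; /tinfobjenboffuib/ is unchanged.
Rule 3 (nasal place assimilation): /n/ precedes the labial consonant /f/, so it assimilates in place to [m]. /n/ precedes the labial consonant /b/, so it assimilates in place to [m]. /tinfobjenboffuib/ → timfobjemboffuib.
Rule 4 (final a-epenthesis): the form ends in the consonant /b/, so [a] is inserted word-finally. /timfobjemboffuib/ → timfobjemboffuiba.

timfobjemboffuiba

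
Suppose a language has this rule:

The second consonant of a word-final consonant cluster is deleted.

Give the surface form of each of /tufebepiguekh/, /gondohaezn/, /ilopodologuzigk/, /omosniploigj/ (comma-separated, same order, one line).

/tufebepiguekh/: /h/ is the second consonant of a word-final cluster /kh/, so it deletes. → [tufebepiguek].
/gondohaezn/: /n/ is the second consonant of a word-final cluster /zn/, so it deletes. → [gondohaez].
/ilopodologuzigk/: /k/ is the second consonant of a word-final cluster /gk/, so it deletes. → [ilopodologuzig].
/omosniploigj/: /j/ is the second consonant of a word-final cluster /gj/, so it deletes. → [omosniploig].

tufebepiguek, gondohaez, ilopodologuzig, omosniploig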